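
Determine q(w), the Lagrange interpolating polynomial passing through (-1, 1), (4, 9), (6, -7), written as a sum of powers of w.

L_0(w) = (w - 4)(w - 6) / [35] = (1/35)w^2 - (2/7)w + 24/35
L_1(w) = (w + 1)(w - 6) / [-10] = -(1/10)w^2 + (1/2)w + 3/5
L_2(w) = (w + 1)(w - 4) / [14] = (1/14)w^2 - (3/14)w - 2/7
q(w) = 1·L_0 + 9·L_1 + (-7)·L_2
  1·L_0(w) = (1/35)w^2 - (2/7)w + 24/35
  9·L_1(w) = -(9/10)w^2 + (9/2)w + 27/5
  (-7)·L_2(w) = -(1/2)w^2 + (3/2)w + 2
Adding term by term: -(48/35)w^2 + (40/7)w + 283/35

q(w) = -(48/35)w^2 + (40/7)w + 283/35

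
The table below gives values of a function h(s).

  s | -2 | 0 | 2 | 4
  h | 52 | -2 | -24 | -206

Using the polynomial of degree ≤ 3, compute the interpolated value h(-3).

151

Using Newton's divided-difference form:
h[-2,0] = (-2 - 52) / (0 - (-2)) = -27
h[0,2] = (-24 - (-2)) / (2 - 0) = -11
h[2,4] = (-206 - (-24)) / (4 - 2) = -91
h[-2,0,2] = (-11 - (-27)) / (2 - (-2)) = 4
h[0,2,4] = (-91 - (-11)) / (4 - 0) = -20
h[-2,0,2,4] = (-20 - 4) / (4 - (-2)) = -4
h(-3) = 52 + (-27)·(-1) + 4·(-1)·(-3) + (-4)·(-1)·(-3)·(-5) = 151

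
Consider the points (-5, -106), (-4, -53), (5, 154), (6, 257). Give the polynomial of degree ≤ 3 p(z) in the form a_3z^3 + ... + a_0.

p(z) = z^3 + z^2 + z - 1

Newton's divided differences:
p[-5,-4] = (-53 - (-106)) / (-4 - (-5)) = 53
p[-4,5] = (154 - (-53)) / (5 - (-4)) = 23
p[5,6] = (257 - 154) / (6 - 5) = 103
p[-5,-4,5] = (23 - 53) / (5 - (-5)) = -3
p[-4,5,6] = (103 - 23) / (6 - (-4)) = 8
p[-5,-4,5,6] = (8 - (-3)) / (6 - (-5)) = 1
p(z) = -106 + 53·(z + 5) + (-3)·(z + 5)(z + 4) + 1·(z + 5)(z + 4)(z - 5)
Expanding: p(z) = z^3 + z^2 + z - 1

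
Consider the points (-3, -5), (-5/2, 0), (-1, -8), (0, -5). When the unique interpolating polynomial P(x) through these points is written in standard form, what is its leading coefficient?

Build the Lagrange basis polynomials:
L_0(x) = (x + 5/2)(x + 1)x / [-3] = -(1/3)x^3 - (7/6)x^2 - (5/6)x
L_1(x) = (x + 3)(x + 1)x / [15/8] = (8/15)x^3 + (32/15)x^2 + (8/5)x
L_2(x) = (x + 3)(x + 5/2)x / [-3] = -(1/3)x^3 - (11/6)x^2 - (5/2)x
L_3(x) = (x + 3)(x + 5/2)(x + 1) / [15/2] = (2/15)x^3 + (13/15)x^2 + (26/15)x + 1
P(x) = (-5)·L_0 + 0·L_1 + (-8)·L_2 + (-5)·L_3
Only the coefficient of x^3 is needed; take it from each L_i and combine:
(-5)·(-1/3) + 0·(8/15) + (-8)·(-1/3) + (-5)·(2/15) = 11/3

11/3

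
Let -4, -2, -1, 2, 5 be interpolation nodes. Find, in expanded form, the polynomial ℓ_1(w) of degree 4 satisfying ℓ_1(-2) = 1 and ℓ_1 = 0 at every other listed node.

ℓ_1(w) = (w + 4)(w + 1)(w - 2)(w - 5) / [(2)·(-1)·(-4)·(-7)]
       = (w^4 - 2w^3 - 21w^2 + 22w + 40) / (-56)

ℓ_1(w) = -(1/56)w^4 + (1/28)w^3 + (3/8)w^2 - (11/28)w - 5/7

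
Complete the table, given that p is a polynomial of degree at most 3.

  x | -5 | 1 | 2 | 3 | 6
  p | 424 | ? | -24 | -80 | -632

The 4 known values determine p uniquely (degree ≤ 3).
L_0(1) = (-1)·(-2)·(-5)/[(-7)·(-8)·(-11)] = 5/308
L_1(1) = (6)·(-2)·(-5)/[(7)·(-1)·(-4)] = 15/7
L_2(1) = (6)·(-1)·(-5)/[(8)·(1)·(-3)] = -5/4
L_3(1) = (6)·(-1)·(-2)/[(11)·(4)·(3)] = 1/11
Sum: 424·(5/308) + (-24)·(15/7) + (-80)·(-5/4) + (-632)·(1/11) = -2

-2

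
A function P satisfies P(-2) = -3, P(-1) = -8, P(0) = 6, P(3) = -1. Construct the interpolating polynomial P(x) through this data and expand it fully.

L_0(x) = (x + 1)x(x - 3) / [-10] = -(1/10)x^3 + (1/5)x^2 + (3/10)x
L_1(x) = (x + 2)x(x - 3) / [4] = (1/4)x^3 - (1/4)x^2 - (3/2)x
L_2(x) = (x + 2)(x + 1)(x - 3) / [-6] = -(1/6)x^3 + (7/6)x + 1
L_3(x) = (x + 2)(x + 1)x / [60] = (1/60)x^3 + (1/20)x^2 + (1/30)x
P(x) = (-3)·L_0 + (-8)·L_1 + 6·L_2 + (-1)·L_3
  (-3)·L_0(x) = (3/10)x^3 - (3/5)x^2 - (9/10)x
  (-8)·L_1(x) = -2x^3 + 2x^2 + 12x
  6·L_2(x) = -x^3 + 7x + 6
  (-1)·L_3(x) = -(1/60)x^3 - (1/20)x^2 - (1/30)x
Adding term by term: -(163/60)x^3 + (27/20)x^2 + (271/15)x + 6

P(x) = -(163/60)x^3 + (27/20)x^2 + (271/15)x + 6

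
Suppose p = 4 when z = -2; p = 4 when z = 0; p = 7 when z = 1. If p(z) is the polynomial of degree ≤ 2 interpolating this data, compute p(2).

Evaluate each Lagrange basis at z = 2:
L_0(2) = (2)·(1)/[(-2)·(-3)] = 1/3
L_1(2) = (4)·(1)/[(2)·(-1)] = -2
L_2(2) = (4)·(2)/[(3)·(1)] = 8/3
Sum: 4·(1/3) + 4·(-2) + 7·(8/3) = 12

12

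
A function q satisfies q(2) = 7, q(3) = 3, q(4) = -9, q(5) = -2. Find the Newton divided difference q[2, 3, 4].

q[2,3] = (3 - 7) / (3 - 2) = -4
q[3,4] = (-9 - 3) / (4 - 3) = -12
q[2,3,4] = (-12 - (-4)) / (4 - 2) = -4

-4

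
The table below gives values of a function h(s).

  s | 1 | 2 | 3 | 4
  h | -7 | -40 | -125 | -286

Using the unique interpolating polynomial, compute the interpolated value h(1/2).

Using Newton's divided-difference form:
h[1,2] = (-40 - (-7)) / (2 - 1) = -33
h[2,3] = (-125 - (-40)) / (3 - 2) = -85
h[3,4] = (-286 - (-125)) / (4 - 3) = -161
h[1,2,3] = (-85 - (-33)) / (3 - 1) = -26
h[2,3,4] = (-161 - (-85)) / (4 - 2) = -38
h[1,2,3,4] = (-38 - (-26)) / (4 - 1) = -4
h(1/2) = -7 + (-33)·(-1/2) + (-26)·(-1/2)·(-3/2) + (-4)·(-1/2)·(-3/2)·(-5/2) = -5/2

-5/2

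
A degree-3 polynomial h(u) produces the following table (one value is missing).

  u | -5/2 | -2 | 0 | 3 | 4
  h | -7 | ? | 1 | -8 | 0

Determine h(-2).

-369/286

The 4 known values determine h uniquely (degree ≤ 3).
Evaluate each Lagrange basis at u = -2:
L_0(-2) = (-2)·(-5)·(-6)/[(-5/2)·(-11/2)·(-13/2)] = 96/143
L_1(-2) = (1/2)·(-5)·(-6)/[(5/2)·(-3)·(-4)] = 1/2
L_2(-2) = (1/2)·(-2)·(-6)/[(11/2)·(3)·(-1)] = -4/11
L_3(-2) = (1/2)·(-2)·(-5)/[(13/2)·(4)·(1)] = 5/26
Sum: (-7)·(96/143) + 1·(1/2) + (-8)·(-4/11) + 0 = -369/286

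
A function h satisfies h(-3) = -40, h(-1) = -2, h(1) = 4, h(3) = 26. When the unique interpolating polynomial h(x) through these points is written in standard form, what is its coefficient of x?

Build the Lagrange basis polynomials:
L_0(x) = (x + 1)(x - 1)(x - 3) / [-48] = -(1/48)x^3 + (1/16)x^2 + (1/48)x - 1/16
L_1(x) = (x + 3)(x - 1)(x - 3) / [16] = (1/16)x^3 - (1/16)x^2 - (9/16)x + 9/16
L_2(x) = (x + 3)(x + 1)(x - 3) / [-16] = -(1/16)x^3 - (1/16)x^2 + (9/16)x + 9/16
L_3(x) = (x + 3)(x + 1)(x - 1) / [48] = (1/48)x^3 + (1/16)x^2 - (1/48)x - 1/16
h(x) = (-40)·L_0 + (-2)·L_1 + 4·L_2 + 26·L_3
Only the coefficient of x is needed; take it from each L_i and combine:
(-40)·(1/48) + (-2)·(-9/16) + 4·(9/16) + 26·(-1/48) = 2

2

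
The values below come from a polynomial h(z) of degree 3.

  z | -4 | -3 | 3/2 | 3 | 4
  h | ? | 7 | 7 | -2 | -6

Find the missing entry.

The 4 known values determine h uniquely (degree ≤ 3).
Evaluate each Lagrange basis at z = -4:
L_0(-4) = (-11/2)·(-7)·(-8)/[(-9/2)·(-6)·(-7)] = 44/27
L_1(-4) = (-1)·(-7)·(-8)/[(9/2)·(-3/2)·(-5/2)] = -448/135
L_2(-4) = (-1)·(-11/2)·(-8)/[(6)·(3/2)·(-1)] = 44/9
L_3(-4) = (-1)·(-11/2)·(-7)/[(7)·(5/2)·(1)] = -11/5
Sum: 7·(44/27) + 7·(-448/135) + (-2)·(44/9) + (-6)·(-11/5) = -42/5

-42/5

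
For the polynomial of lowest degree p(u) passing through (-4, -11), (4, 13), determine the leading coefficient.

The leading coefficient equals the top divided difference p[-4,4].
p[-4,4] = (13 - (-11)) / (4 - (-4)) = 3

3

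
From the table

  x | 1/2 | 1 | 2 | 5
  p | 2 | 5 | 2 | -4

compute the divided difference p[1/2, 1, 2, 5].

p[1/2,1] = (5 - 2) / (1 - 1/2) = 6
p[1,2] = (2 - 5) / (2 - 1) = -3
p[2,5] = (-4 - 2) / (5 - 2) = -2
p[1/2,1,2] = (-3 - 6) / (2 - 1/2) = -6
p[1,2,5] = (-2 - (-3)) / (5 - 1) = 1/4
p[1/2,1,2,5] = (1/4 - (-6)) / (5 - 1/2) = 25/18

25/18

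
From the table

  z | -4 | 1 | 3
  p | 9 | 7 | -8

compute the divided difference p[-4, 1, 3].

-71/70

p[-4,1] = (7 - 9) / (1 - (-4)) = -2/5
p[1,3] = (-8 - 7) / (3 - 1) = -15/2
p[-4,1,3] = (-15/2 - (-2/5)) / (3 - (-4)) = -71/70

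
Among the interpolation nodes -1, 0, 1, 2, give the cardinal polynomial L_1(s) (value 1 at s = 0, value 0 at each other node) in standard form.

L_1(s) = (s + 1)(s - 1)(s - 2) / [(1)·(-1)·(-2)]
       = (s^3 - 2s^2 - s + 2) / (2)

L_1(s) = (1/2)s^3 - s^2 - (1/2)s + 1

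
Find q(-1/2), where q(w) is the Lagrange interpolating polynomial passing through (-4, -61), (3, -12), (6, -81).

1/4

L_0(-1/2) = (-7/2)·(-13/2)/[(-7)·(-10)] = 13/40
L_1(-1/2) = (7/2)·(-13/2)/[(7)·(-3)] = 13/12
L_2(-1/2) = (7/2)·(-7/2)/[(10)·(3)] = -49/120
Sum: (-61)·(13/40) + (-12)·(13/12) + (-81)·(-49/120) = 1/4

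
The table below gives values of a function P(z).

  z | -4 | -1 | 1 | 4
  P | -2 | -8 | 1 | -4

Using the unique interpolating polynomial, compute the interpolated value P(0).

Evaluate each Lagrange basis at z = 0:
L_0(0) = (1)·(-1)·(-4)/[(-3)·(-5)·(-8)] = -1/30
L_1(0) = (4)·(-1)·(-4)/[(3)·(-2)·(-5)] = 8/15
L_2(0) = (4)·(1)·(-4)/[(5)·(2)·(-3)] = 8/15
L_3(0) = (4)·(1)·(-1)/[(8)·(5)·(3)] = -1/30
Sum: (-2)·(-1/30) + (-8)·(8/15) + 1·(8/15) + (-4)·(-1/30) = -53/15

-53/15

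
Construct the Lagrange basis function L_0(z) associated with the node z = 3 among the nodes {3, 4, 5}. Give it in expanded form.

L_0(z) = (z - 4)(z - 5) / [(-1)·(-2)]
       = (z^2 - 9z + 20) / (2)

L_0(z) = (1/2)z^2 - (9/2)z + 10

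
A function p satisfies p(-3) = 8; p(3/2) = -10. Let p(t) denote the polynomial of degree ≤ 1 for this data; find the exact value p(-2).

4

L_0(-2) = (-7/2)/[(-9/2)] = 7/9
L_1(-2) = (1)/[(9/2)] = 2/9
Sum: 8·(7/9) + (-10)·(2/9) = 4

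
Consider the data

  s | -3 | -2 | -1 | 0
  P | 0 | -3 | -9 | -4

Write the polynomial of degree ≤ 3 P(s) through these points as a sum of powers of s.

Newton's divided differences:
P[-3,-2] = (-3 - 0) / (-2 - (-3)) = -3
P[-2,-1] = (-9 - (-3)) / (-1 - (-2)) = -6
P[-1,0] = (-4 - (-9)) / (0 - (-1)) = 5
P[-3,-2,-1] = (-6 - (-3)) / (-1 - (-3)) = -3/2
P[-2,-1,0] = (5 - (-6)) / (0 - (-2)) = 11/2
P[-3,-2,-1,0] = (11/2 - (-3/2)) / (0 - (-3)) = 7/3
P(s) = (-3)·(s + 3) + (-3/2)·(s + 3)(s + 2) + (7/3)·(s + 3)(s + 2)(s + 1)
Expanding: P(s) = (7/3)s^3 + (25/2)s^2 + (91/6)s - 4

P(s) = (7/3)s^3 + (25/2)s^2 + (91/6)s - 4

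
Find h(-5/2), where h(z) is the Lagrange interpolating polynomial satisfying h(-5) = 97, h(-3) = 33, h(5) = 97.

Evaluate each Lagrange basis at z = -5/2:
L_0(-5/2) = (1/2)·(-15/2)/[(-2)·(-10)] = -3/16
L_1(-5/2) = (5/2)·(-15/2)/[(2)·(-8)] = 75/64
L_2(-5/2) = (5/2)·(1/2)/[(10)·(8)] = 1/64
Sum: 97·(-3/16) + 33·(75/64) + 97·(1/64) = 22

22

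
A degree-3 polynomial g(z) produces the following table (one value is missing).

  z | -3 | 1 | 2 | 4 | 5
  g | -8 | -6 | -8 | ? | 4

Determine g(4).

-9/2

The 4 known values determine g uniquely (degree ≤ 3).
L_0(4) = (3)·(2)·(-1)/[(-4)·(-5)·(-8)] = 3/80
L_1(4) = (7)·(2)·(-1)/[(4)·(-1)·(-4)] = -7/8
L_2(4) = (7)·(3)·(-1)/[(5)·(1)·(-3)] = 7/5
L_3(4) = (7)·(3)·(2)/[(8)·(4)·(3)] = 7/16
Sum: (-8)·(3/80) + (-6)·(-7/8) + (-8)·(7/5) + 4·(7/16) = -9/2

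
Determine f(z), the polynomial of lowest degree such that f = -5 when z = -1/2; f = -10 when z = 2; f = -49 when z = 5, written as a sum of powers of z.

f(z) = -2z^2 + z - 4

Build the Lagrange basis polynomials:
L_0(z) = (z - 2)(z - 5) / [55/4] = (4/55)z^2 - (28/55)z + 8/11
L_1(z) = (z + 1/2)(z - 5) / [-15/2] = -(2/15)z^2 + (3/5)z + 1/3
L_2(z) = (z + 1/2)(z - 2) / [33/2] = (2/33)z^2 - (1/11)z - 2/33
f(z) = (-5)·L_0 + (-10)·L_1 + (-49)·L_2
  (-5)·L_0(z) = -(4/11)z^2 + (28/11)z - 40/11
  (-10)·L_1(z) = (4/3)z^2 - 6z - 10/3
  (-49)·L_2(z) = -(98/33)z^2 + (49/11)z + 98/33
Adding term by term: -2z^2 + z - 4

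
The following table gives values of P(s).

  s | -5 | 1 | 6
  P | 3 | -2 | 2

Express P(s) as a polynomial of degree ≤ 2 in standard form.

Build the Lagrange basis polynomials:
L_0(s) = (s - 1)(s - 6) / [66] = (1/66)s^2 - (7/66)s + 1/11
L_1(s) = (s + 5)(s - 6) / [-30] = -(1/30)s^2 + (1/30)s + 1
L_2(s) = (s + 5)(s - 1) / [55] = (1/55)s^2 + (4/55)s - 1/11
P(s) = 3·L_0 + (-2)·L_1 + 2·L_2
  3·L_0(s) = (1/22)s^2 - (7/22)s + 3/11
  (-2)·L_1(s) = (1/15)s^2 - (1/15)s - 2
  2·L_2(s) = (2/55)s^2 + (8/55)s - 2/11
Adding term by term: (49/330)s^2 - (79/330)s - 21/11

P(s) = (49/330)s^2 - (79/330)s - 21/11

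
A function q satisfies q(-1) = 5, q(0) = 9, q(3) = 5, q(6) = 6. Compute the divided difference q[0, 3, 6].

q[0,3] = (5 - 9) / (3 - 0) = -4/3
q[3,6] = (6 - 5) / (6 - 3) = 1/3
q[0,3,6] = (1/3 - (-4/3)) / (6 - 0) = 5/18

5/18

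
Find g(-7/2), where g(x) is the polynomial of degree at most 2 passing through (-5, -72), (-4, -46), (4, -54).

Evaluate each Lagrange basis at x = -7/2:
L_0(-7/2) = (1/2)·(-15/2)/[(-1)·(-9)] = -5/12
L_1(-7/2) = (3/2)·(-15/2)/[(1)·(-8)] = 45/32
L_2(-7/2) = (3/2)·(1/2)/[(9)·(8)] = 1/96
Sum: (-72)·(-5/12) + (-46)·(45/32) + (-54)·(1/96) = -141/4

-141/4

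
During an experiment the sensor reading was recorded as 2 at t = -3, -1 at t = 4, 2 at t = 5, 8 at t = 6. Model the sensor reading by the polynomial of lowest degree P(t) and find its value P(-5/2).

369/112

Using Newton's divided-difference form:
P[-3,4] = (-1 - 2) / (4 - (-3)) = -3/7
P[4,5] = (2 - (-1)) / (5 - 4) = 3
P[5,6] = (8 - 2) / (6 - 5) = 6
P[-3,4,5] = (3 - (-3/7)) / (5 - (-3)) = 3/7
P[4,5,6] = (6 - 3) / (6 - 4) = 3/2
P[-3,4,5,6] = (3/2 - 3/7) / (6 - (-3)) = 5/42
P(-5/2) = 2 + (-3/7)·(1/2) + (3/7)·(1/2)·(-13/2) + (5/42)·(1/2)·(-13/2)·(-15/2) = 369/112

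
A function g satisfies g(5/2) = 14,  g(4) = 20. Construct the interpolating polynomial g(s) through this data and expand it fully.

Build the Lagrange basis polynomials:
L_0(s) = (s - 4) / [-3/2] = -(2/3)s + 8/3
L_1(s) = (s - 5/2) / [3/2] = (2/3)s - 5/3
g(s) = 14·L_0 + 20·L_1
  14·L_0(s) = -(28/3)s + 112/3
  20·L_1(s) = (40/3)s - 100/3
Adding term by term: 4s + 4

g(s) = 4s + 4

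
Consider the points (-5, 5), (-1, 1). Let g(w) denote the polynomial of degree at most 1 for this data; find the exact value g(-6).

L_0(-6) = (-5)/[(-4)] = 5/4
L_1(-6) = (-1)/[(4)] = -1/4
Sum: 5·(5/4) + 1·(-1/4) = 6

6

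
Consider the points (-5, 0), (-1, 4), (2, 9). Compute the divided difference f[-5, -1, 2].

2/21

f[-5,-1] = (4 - 0) / (-1 - (-5)) = 1
f[-1,2] = (9 - 4) / (2 - (-1)) = 5/3
f[-5,-1,2] = (5/3 - 1) / (2 - (-5)) = 2/21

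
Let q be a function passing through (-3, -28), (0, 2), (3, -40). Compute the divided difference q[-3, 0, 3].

q[-3,0] = (2 - (-28)) / (0 - (-3)) = 10
q[0,3] = (-40 - 2) / (3 - 0) = -14
q[-3,0,3] = (-14 - 10) / (3 - (-3)) = -4

-4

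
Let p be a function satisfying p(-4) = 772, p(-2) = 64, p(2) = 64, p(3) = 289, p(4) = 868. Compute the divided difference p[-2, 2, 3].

p[-2,2] = (64 - 64) / (2 - (-2)) = 0
p[2,3] = (289 - 64) / (3 - 2) = 225
p[-2,2,3] = (225 - 0) / (3 - (-2)) = 45

45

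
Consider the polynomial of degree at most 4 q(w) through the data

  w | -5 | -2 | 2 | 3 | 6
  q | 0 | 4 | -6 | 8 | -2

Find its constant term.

Build the Lagrange basis polynomials:
L_0(w) = (w + 2)(w - 2)(w - 3)(w - 6) / [1848] = (1/1848)w^4 - (3/616)w^3 + (1/132)w^2 + (3/154)w - 3/77
L_1(w) = (w + 5)(w - 2)(w - 3)(w - 6) / [-480] = -(1/480)w^4 + (1/80)w^3 + (19/480)w^2 - (3/10)w + 3/8
L_2(w) = (w + 5)(w + 2)(w - 3)(w - 6) / [112] = (1/112)w^4 - (1/56)w^3 - (5/16)w^2 + (9/28)w + 45/28
L_3(w) = (w + 5)(w + 2)(w - 2)(w - 6) / [-120] = -(1/120)w^4 + (1/120)w^3 + (17/60)w^2 - (1/30)w - 1
L_4(w) = (w + 5)(w + 2)(w - 2)(w - 3) / [1056] = (1/1056)w^4 + (1/528)w^3 - (19/1056)w^2 - (1/132)w + 5/88
q(w) = 0·L_0 + 4·L_1 + (-6)·L_2 + 8·L_3 + (-2)·L_4
Only the constant term is needed; take it from each L_i and combine:
0·(-3/77) + 4·(3/8) + (-6)·(45/28) + 8·(-1) + (-2)·(5/88) = -5007/308

-5007/308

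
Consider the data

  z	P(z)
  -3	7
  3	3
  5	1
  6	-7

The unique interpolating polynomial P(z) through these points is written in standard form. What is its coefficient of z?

13/8

L_0(z) = (z - 3)(z - 5)(z - 6) / [-432] = -(1/432)z^3 + (7/216)z^2 - (7/48)z + 5/24
L_1(z) = (z + 3)(z - 5)(z - 6) / [36] = (1/36)z^3 - (2/9)z^2 - (1/12)z + 5/2
L_2(z) = (z + 3)(z - 3)(z - 6) / [-16] = -(1/16)z^3 + (3/8)z^2 + (9/16)z - 27/8
L_3(z) = (z + 3)(z - 3)(z - 5) / [27] = (1/27)z^3 - (5/27)z^2 - (1/3)z + 5/3
P(z) = 7·L_0 + 3·L_1 + 1·L_2 + (-7)·L_3
Only the coefficient of z is needed; take it from each L_i and combine:
7·(-7/48) + 3·(-1/12) + 1·(9/16) + (-7)·(-1/3) = 13/8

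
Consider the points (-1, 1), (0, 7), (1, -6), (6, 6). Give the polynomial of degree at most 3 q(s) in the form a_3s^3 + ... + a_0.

q(s) = (181/105)s^3 - (19/2)s^2 - (1097/210)s + 7

L_0(s) = s(s - 1)(s - 6) / [-14] = -(1/14)s^3 + (1/2)s^2 - (3/7)s
L_1(s) = (s + 1)(s - 1)(s - 6) / [6] = (1/6)s^3 - s^2 - (1/6)s + 1
L_2(s) = (s + 1)s(s - 6) / [-10] = -(1/10)s^3 + (1/2)s^2 + (3/5)s
L_3(s) = (s + 1)s(s - 1) / [210] = (1/210)s^3 - (1/210)s
q(s) = 1·L_0 + 7·L_1 + (-6)·L_2 + 6·L_3
  1·L_0(s) = -(1/14)s^3 + (1/2)s^2 - (3/7)s
  7·L_1(s) = (7/6)s^3 - 7s^2 - (7/6)s + 7
  (-6)·L_2(s) = (3/5)s^3 - 3s^2 - (18/5)s
  6·L_3(s) = (1/35)s^3 - (1/35)s
Adding term by term: (181/105)s^3 - (19/2)s^2 - (1097/210)s + 7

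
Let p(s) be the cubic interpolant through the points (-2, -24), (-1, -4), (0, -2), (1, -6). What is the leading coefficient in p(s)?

The leading coefficient equals the top divided difference p[-2,-1,0,1].
p[-2,-1] = (-4 - (-24)) / (-1 - (-2)) = 20
p[-1,0] = (-2 - (-4)) / (0 - (-1)) = 2
p[0,1] = (-6 - (-2)) / (1 - 0) = -4
p[-2,-1,0] = (2 - 20) / (0 - (-2)) = -9
p[-1,0,1] = (-4 - 2) / (1 - (-1)) = -3
p[-2,-1,0,1] = (-3 - (-9)) / (1 - (-2)) = 2

2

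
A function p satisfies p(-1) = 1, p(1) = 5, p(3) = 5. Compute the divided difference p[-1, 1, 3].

p[-1,1] = (5 - 1) / (1 - (-1)) = 2
p[1,3] = (5 - 5) / (3 - 1) = 0
p[-1,1,3] = (0 - 2) / (3 - (-1)) = -1/2

-1/2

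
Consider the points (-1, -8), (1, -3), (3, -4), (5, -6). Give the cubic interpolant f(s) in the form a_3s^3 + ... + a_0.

Build the Lagrange basis polynomials:
L_0(s) = (s - 1)(s - 3)(s - 5) / [-48] = -(1/48)s^3 + (3/16)s^2 - (23/48)s + 5/16
L_1(s) = (s + 1)(s - 3)(s - 5) / [16] = (1/16)s^3 - (7/16)s^2 + (7/16)s + 15/16
L_2(s) = (s + 1)(s - 1)(s - 5) / [-16] = -(1/16)s^3 + (5/16)s^2 + (1/16)s - 5/16
L_3(s) = (s + 1)(s - 1)(s - 3) / [48] = (1/48)s^3 - (1/16)s^2 - (1/48)s + 1/16
f(s) = (-8)·L_0 + (-3)·L_1 + (-4)·L_2 + (-6)·L_3
  (-8)·L_0(s) = (1/6)s^3 - (3/2)s^2 + (23/6)s - 5/2
  (-3)·L_1(s) = -(3/16)s^3 + (21/16)s^2 - (21/16)s - 45/16
  (-4)·L_2(s) = (1/4)s^3 - (5/4)s^2 - (1/4)s + 5/4
  (-6)·L_3(s) = -(1/8)s^3 + (3/8)s^2 + (1/8)s - 3/8
Adding term by term: (5/48)s^3 - (17/16)s^2 + (115/48)s - 71/16

f(s) = (5/48)s^3 - (17/16)s^2 + (115/48)s - 71/16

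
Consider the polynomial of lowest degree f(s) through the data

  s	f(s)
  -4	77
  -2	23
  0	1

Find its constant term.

1

Build the Lagrange basis polynomials:
L_0(s) = (s + 2)s / [8] = (1/8)s^2 + (1/4)s
L_1(s) = (s + 4)s / [-4] = -(1/4)s^2 - s
L_2(s) = (s + 4)(s + 2) / [8] = (1/8)s^2 + (3/4)s + 1
f(s) = 77·L_0 + 23·L_1 + 1·L_2
Only the constant term is needed; take it from each L_i and combine:
77·(0) + 23·(0) + 1·(1) = 1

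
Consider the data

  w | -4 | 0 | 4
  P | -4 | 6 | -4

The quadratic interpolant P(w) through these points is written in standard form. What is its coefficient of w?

L_0(w) = w(w - 4) / [32] = (1/32)w^2 - (1/8)w
L_1(w) = (w + 4)(w - 4) / [-16] = -(1/16)w^2 + 1
L_2(w) = (w + 4)w / [32] = (1/32)w^2 + (1/8)w
P(w) = (-4)·L_0 + 6·L_1 + (-4)·L_2
Only the coefficient of w is needed; take it from each L_i and combine:
(-4)·(-1/8) + 6·(0) + (-4)·(1/8) = 0

0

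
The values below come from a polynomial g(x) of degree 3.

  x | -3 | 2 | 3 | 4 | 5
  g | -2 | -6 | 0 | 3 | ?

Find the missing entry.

The 4 known values determine g uniquely (degree ≤ 3).
Evaluate each Lagrange basis at x = 5:
L_0(5) = (3)·(2)·(1)/[(-5)·(-6)·(-7)] = -1/35
L_1(5) = (8)·(2)·(1)/[(5)·(-1)·(-2)] = 8/5
L_2(5) = (8)·(3)·(1)/[(6)·(1)·(-1)] = -4
L_3(5) = (8)·(3)·(2)/[(7)·(2)·(1)] = 24/7
Sum: (-2)·(-1/35) + (-6)·(8/5) + 0 + 3·(24/7) = 26/35

26/35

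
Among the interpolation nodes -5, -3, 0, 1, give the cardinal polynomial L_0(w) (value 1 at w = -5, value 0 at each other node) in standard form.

L_0(w) = -(1/60)w^3 - (1/30)w^2 + (1/20)w

L_0(w) = (w + 3)w(w - 1) / [(-2)·(-5)·(-6)]
       = (w^3 + 2w^2 - 3w) / (-60)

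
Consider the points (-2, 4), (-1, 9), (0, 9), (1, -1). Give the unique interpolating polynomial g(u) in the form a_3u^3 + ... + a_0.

Newton's divided differences:
g[-2,-1] = (9 - 4) / (-1 - (-2)) = 5
g[-1,0] = (9 - 9) / (0 - (-1)) = 0
g[0,1] = (-1 - 9) / (1 - 0) = -10
g[-2,-1,0] = (0 - 5) / (0 - (-2)) = -5/2
g[-1,0,1] = (-10 - 0) / (1 - (-1)) = -5
g[-2,-1,0,1] = (-5 - (-5/2)) / (1 - (-2)) = -5/6
g(u) = 4 + 5·(u + 2) + (-5/2)·(u + 2)(u + 1) + (-5/6)·(u + 2)(u + 1)u
Expanding: g(u) = -(5/6)u^3 - 5u^2 - (25/6)u + 9

g(u) = -(5/6)u^3 - 5u^2 - (25/6)u + 9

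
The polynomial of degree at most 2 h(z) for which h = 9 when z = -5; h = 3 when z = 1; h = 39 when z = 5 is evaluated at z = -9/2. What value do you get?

Using Newton's divided-difference form:
h[-5,1] = (3 - 9) / (1 - (-5)) = -1
h[1,5] = (39 - 3) / (5 - 1) = 9
h[-5,1,5] = (9 - (-1)) / (5 - (-5)) = 1
h(-9/2) = 9 + (-1)·(1/2) + 1·(1/2)·(-11/2) = 23/4

23/4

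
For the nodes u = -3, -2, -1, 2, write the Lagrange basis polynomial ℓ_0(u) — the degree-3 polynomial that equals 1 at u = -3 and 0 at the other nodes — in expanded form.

ℓ_0(u) = -(1/10)u^3 - (1/10)u^2 + (2/5)u + 2/5

ℓ_0(u) = (u + 2)(u + 1)(u - 2) / [(-1)·(-2)·(-5)]
       = (u^3 + u^2 - 4u - 4) / (-10)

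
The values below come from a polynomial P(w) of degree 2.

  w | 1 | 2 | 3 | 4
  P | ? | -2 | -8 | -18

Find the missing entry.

0

The 3 known values determine P uniquely (degree ≤ 2).
Evaluate each Lagrange basis at w = 1:
L_0(1) = (-2)·(-3)/[(-1)·(-2)] = 3
L_1(1) = (-1)·(-3)/[(1)·(-1)] = -3
L_2(1) = (-1)·(-2)/[(2)·(1)] = 1
Sum: (-2)·(3) + (-8)·(-3) + (-18)·(1) = 0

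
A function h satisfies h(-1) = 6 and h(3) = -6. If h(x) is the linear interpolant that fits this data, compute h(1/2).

Evaluate each Lagrange basis at x = 1/2:
L_0(1/2) = (-5/2)/[(-4)] = 5/8
L_1(1/2) = (3/2)/[(4)] = 3/8
Sum: 6·(5/8) + (-6)·(3/8) = 3/2

3/2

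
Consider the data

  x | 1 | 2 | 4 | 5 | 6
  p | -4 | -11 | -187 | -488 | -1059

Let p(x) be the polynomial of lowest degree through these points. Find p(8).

-3539

Evaluate each Lagrange basis at x = 8:
L_0(8) = (6)·(4)·(3)·(2)/[(-1)·(-3)·(-4)·(-5)] = 12/5
L_1(8) = (7)·(4)·(3)·(2)/[(1)·(-2)·(-3)·(-4)] = -7
L_2(8) = (7)·(6)·(3)·(2)/[(3)·(2)·(-1)·(-2)] = 21
L_3(8) = (7)·(6)·(4)·(2)/[(4)·(3)·(1)·(-1)] = -28
L_4(8) = (7)·(6)·(4)·(3)/[(5)·(4)·(2)·(1)] = 63/5
Sum: (-4)·(12/5) + (-11)·(-7) + (-187)·(21) + (-488)·(-28) + (-1059)·(63/5) = -3539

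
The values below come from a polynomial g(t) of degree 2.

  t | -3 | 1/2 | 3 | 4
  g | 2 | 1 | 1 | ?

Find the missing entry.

7/6

The 3 known values determine g uniquely (degree ≤ 2).
Evaluate each Lagrange basis at t = 4:
L_0(4) = (7/2)·(1)/[(-7/2)·(-6)] = 1/6
L_1(4) = (7)·(1)/[(7/2)·(-5/2)] = -4/5
L_2(4) = (7)·(7/2)/[(6)·(5/2)] = 49/30
Sum: 2·(1/6) + 1·(-4/5) + 1·(49/30) = 7/6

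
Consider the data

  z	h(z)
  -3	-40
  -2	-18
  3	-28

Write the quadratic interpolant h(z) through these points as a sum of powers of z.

h(z) = -4z^2 + 2z + 2

L_0(z) = (z + 2)(z - 3) / [6] = (1/6)z^2 - (1/6)z - 1
L_1(z) = (z + 3)(z - 3) / [-5] = -(1/5)z^2 + 9/5
L_2(z) = (z + 3)(z + 2) / [30] = (1/30)z^2 + (1/6)z + 1/5
h(z) = (-40)·L_0 + (-18)·L_1 + (-28)·L_2
  (-40)·L_0(z) = -(20/3)z^2 + (20/3)z + 40
  (-18)·L_1(z) = (18/5)z^2 - 162/5
  (-28)·L_2(z) = -(14/15)z^2 - (14/3)z - 28/5
Adding term by term: -4z^2 + 2z + 2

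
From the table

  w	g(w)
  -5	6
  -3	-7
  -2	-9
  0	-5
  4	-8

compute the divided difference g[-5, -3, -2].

g[-5,-3] = (-7 - 6) / (-3 - (-5)) = -13/2
g[-3,-2] = (-9 - (-7)) / (-2 - (-3)) = -2
g[-5,-3,-2] = (-2 - (-13/2)) / (-2 - (-5)) = 3/2

3/2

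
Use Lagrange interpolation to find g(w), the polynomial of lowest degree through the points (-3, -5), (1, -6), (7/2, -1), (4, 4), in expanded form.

Build the Lagrange basis polynomials:
L_0(w) = (w - 1)(w - 7/2)(w - 4) / [-182] = -(1/182)w^3 + (17/364)w^2 - (43/364)w + 1/13
L_1(w) = (w + 3)(w - 7/2)(w - 4) / [30] = (1/30)w^3 - (3/20)w^2 - (17/60)w + 7/5
L_2(w) = (w + 3)(w - 1)(w - 4) / [-65/8] = -(8/65)w^3 + (16/65)w^2 + (88/65)w - 96/65
L_3(w) = (w + 3)(w - 1)(w - 7/2) / [21/2] = (2/21)w^3 - (1/7)w^2 - (20/21)w + 1
g(w) = (-5)·L_0 + (-6)·L_1 + (-1)·L_2 + 4·L_3
  (-5)·L_0(w) = (5/182)w^3 - (85/364)w^2 + (215/364)w - 5/13
  (-6)·L_1(w) = -(1/5)w^3 + (9/10)w^2 + (17/10)w - 42/5
  (-1)·L_2(w) = (8/65)w^3 - (16/65)w^2 - (88/65)w + 96/65
  4·L_3(w) = (8/21)w^3 - (4/7)w^2 - (80/21)w + 4
Adding term by term: (181/546)w^3 - (55/364)w^2 - (3137/1092)w - 43/13

g(w) = (181/546)w^3 - (55/364)w^2 - (3137/1092)w - 43/13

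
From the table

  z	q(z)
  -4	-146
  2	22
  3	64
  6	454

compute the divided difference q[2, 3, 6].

q[2,3] = (64 - 22) / (3 - 2) = 42
q[3,6] = (454 - 64) / (6 - 3) = 130
q[2,3,6] = (130 - 42) / (6 - 2) = 22

22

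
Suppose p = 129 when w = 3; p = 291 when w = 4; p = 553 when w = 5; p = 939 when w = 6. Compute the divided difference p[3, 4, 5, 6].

p[3,4] = (291 - 129) / (4 - 3) = 162
p[4,5] = (553 - 291) / (5 - 4) = 262
p[5,6] = (939 - 553) / (6 - 5) = 386
p[3,4,5] = (262 - 162) / (5 - 3) = 50
p[4,5,6] = (386 - 262) / (6 - 4) = 62
p[3,4,5,6] = (62 - 50) / (6 - 3) = 4

4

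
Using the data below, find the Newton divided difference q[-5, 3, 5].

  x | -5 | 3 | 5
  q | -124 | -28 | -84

-4

q[-5,3] = (-28 - (-124)) / (3 - (-5)) = 12
q[3,5] = (-84 - (-28)) / (5 - 3) = -28
q[-5,3,5] = (-28 - 12) / (5 - (-5)) = -4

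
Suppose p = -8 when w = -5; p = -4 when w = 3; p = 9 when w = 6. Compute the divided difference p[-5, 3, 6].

23/66

p[-5,3] = (-4 - (-8)) / (3 - (-5)) = 1/2
p[3,6] = (9 - (-4)) / (6 - 3) = 13/3
p[-5,3,6] = (13/3 - 1/2) / (6 - (-5)) = 23/66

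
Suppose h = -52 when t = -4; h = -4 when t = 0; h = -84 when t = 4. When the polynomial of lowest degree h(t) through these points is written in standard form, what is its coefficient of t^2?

-4

The leading coefficient equals the top divided difference h[-4,0,4].
h[-4,0] = (-4 - (-52)) / (0 - (-4)) = 12
h[0,4] = (-84 - (-4)) / (4 - 0) = -20
h[-4,0,4] = (-20 - 12) / (4 - (-4)) = -4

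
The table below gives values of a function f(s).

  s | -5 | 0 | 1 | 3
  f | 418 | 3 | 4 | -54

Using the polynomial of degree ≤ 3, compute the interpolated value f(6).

-561

Evaluate each Lagrange basis at s = 6:
L_0(6) = (6)·(5)·(3)/[(-5)·(-6)·(-8)] = -3/8
L_1(6) = (11)·(5)·(3)/[(5)·(-1)·(-3)] = 11
L_2(6) = (11)·(6)·(3)/[(6)·(1)·(-2)] = -33/2
L_3(6) = (11)·(6)·(5)/[(8)·(3)·(2)] = 55/8
Sum: 418·(-3/8) + 3·(11) + 4·(-33/2) + (-54)·(55/8) = -561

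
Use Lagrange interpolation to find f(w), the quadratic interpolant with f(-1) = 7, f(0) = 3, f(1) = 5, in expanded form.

f(w) = 3w^2 - w + 3

L_0(w) = w(w - 1) / [2] = (1/2)w^2 - (1/2)w
L_1(w) = (w + 1)(w - 1) / [-1] = -w^2 + 1
L_2(w) = (w + 1)w / [2] = (1/2)w^2 + (1/2)w
f(w) = 7·L_0 + 3·L_1 + 5·L_2
  7·L_0(w) = (7/2)w^2 - (7/2)w
  3·L_1(w) = -3w^2 + 3
  5·L_2(w) = (5/2)w^2 + (5/2)w
Adding term by term: 3w^2 - w + 3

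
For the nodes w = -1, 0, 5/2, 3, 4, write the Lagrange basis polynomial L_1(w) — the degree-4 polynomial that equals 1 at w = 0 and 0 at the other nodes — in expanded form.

L_1(w) = (w + 1)(w - 5/2)(w - 3)(w - 4) / [(1)·(-5/2)·(-3)·(-4)]
       = (w^4 - (17/2)w^3 + 20w^2 - (1/2)w - 30) / (-30)

L_1(w) = -(1/30)w^4 + (17/60)w^3 - (2/3)w^2 + (1/60)w + 1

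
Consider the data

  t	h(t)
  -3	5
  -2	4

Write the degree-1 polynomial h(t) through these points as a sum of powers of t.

h(t) = -t + 2

Build the Lagrange basis polynomials:
L_0(t) = (t + 2) / [-1] = -t - 2
L_1(t) = (t + 3) / [1] = t + 3
h(t) = 5·L_0 + 4·L_1
  5·L_0(t) = -5t - 10
  4·L_1(t) = 4t + 12
Adding term by term: -t + 2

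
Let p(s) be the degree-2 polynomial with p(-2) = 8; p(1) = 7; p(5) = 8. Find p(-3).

26/3

Evaluate each Lagrange basis at s = -3:
L_0(-3) = (-4)·(-8)/[(-3)·(-7)] = 32/21
L_1(-3) = (-1)·(-8)/[(3)·(-4)] = -2/3
L_2(-3) = (-1)·(-4)/[(7)·(4)] = 1/7
Sum: 8·(32/21) + 7·(-2/3) + 8·(1/7) = 26/3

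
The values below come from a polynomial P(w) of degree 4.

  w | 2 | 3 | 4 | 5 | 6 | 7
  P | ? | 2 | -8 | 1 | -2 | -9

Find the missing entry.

The 5 known values determine P uniquely (degree ≤ 4).
L_0(2) = (-2)·(-3)·(-4)·(-5)/[(-1)·(-2)·(-3)·(-4)] = 5
L_1(2) = (-1)·(-3)·(-4)·(-5)/[(1)·(-1)·(-2)·(-3)] = -10
L_2(2) = (-1)·(-2)·(-4)·(-5)/[(2)·(1)·(-1)·(-2)] = 10
L_3(2) = (-1)·(-2)·(-3)·(-5)/[(3)·(2)·(1)·(-1)] = -5
L_4(2) = (-1)·(-2)·(-3)·(-4)/[(4)·(3)·(2)·(1)] = 1
Sum: 2·(5) + (-8)·(-10) + 1·(10) + (-2)·(-5) + (-9)·(1) = 101

101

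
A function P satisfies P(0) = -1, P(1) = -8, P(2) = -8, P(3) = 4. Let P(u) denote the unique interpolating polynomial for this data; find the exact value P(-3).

Evaluate each Lagrange basis at u = -3:
L_0(-3) = (-4)·(-5)·(-6)/[(-1)·(-2)·(-3)] = 20
L_1(-3) = (-3)·(-5)·(-6)/[(1)·(-1)·(-2)] = -45
L_2(-3) = (-3)·(-4)·(-6)/[(2)·(1)·(-1)] = 36
L_3(-3) = (-3)·(-4)·(-5)/[(3)·(2)·(1)] = -10
Sum: (-1)·(20) + (-8)·(-45) + (-8)·(36) + 4·(-10) = 12

12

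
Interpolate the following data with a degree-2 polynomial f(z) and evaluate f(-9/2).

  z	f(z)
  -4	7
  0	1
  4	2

Evaluate each Lagrange basis at z = -9/2:
L_0(-9/2) = (-9/2)·(-17/2)/[(-4)·(-8)] = 153/128
L_1(-9/2) = (-1/2)·(-17/2)/[(4)·(-4)] = -17/64
L_2(-9/2) = (-1/2)·(-9/2)/[(8)·(4)] = 9/128
Sum: 7·(153/128) + 1·(-17/64) + 2·(9/128) = 1055/128

1055/128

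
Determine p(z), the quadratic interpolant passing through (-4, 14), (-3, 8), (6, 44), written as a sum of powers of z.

p(z) = z^2 + z + 2

Build the Lagrange basis polynomials:
L_0(z) = (z + 3)(z - 6) / [10] = (1/10)z^2 - (3/10)z - 9/5
L_1(z) = (z + 4)(z - 6) / [-9] = -(1/9)z^2 + (2/9)z + 8/3
L_2(z) = (z + 4)(z + 3) / [90] = (1/90)z^2 + (7/90)z + 2/15
p(z) = 14·L_0 + 8·L_1 + 44·L_2
  14·L_0(z) = (7/5)z^2 - (21/5)z - 126/5
  8·L_1(z) = -(8/9)z^2 + (16/9)z + 64/3
  44·L_2(z) = (22/45)z^2 + (154/45)z + 88/15
Adding term by term: z^2 + z + 2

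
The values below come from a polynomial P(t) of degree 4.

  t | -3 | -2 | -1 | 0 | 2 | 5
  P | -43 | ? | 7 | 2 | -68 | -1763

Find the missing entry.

The 5 known values determine P uniquely (degree ≤ 4).
Evaluate each Lagrange basis at t = -2:
L_0(-2) = (-1)·(-2)·(-4)·(-7)/[(-2)·(-3)·(-5)·(-8)] = 7/30
L_1(-2) = (1)·(-2)·(-4)·(-7)/[(2)·(-1)·(-3)·(-6)] = 14/9
L_2(-2) = (1)·(-1)·(-4)·(-7)/[(3)·(1)·(-2)·(-5)] = -14/15
L_3(-2) = (1)·(-1)·(-2)·(-7)/[(5)·(3)·(2)·(-3)] = 7/45
L_4(-2) = (1)·(-1)·(-2)·(-4)/[(8)·(6)·(5)·(3)] = -1/90
Sum: (-43)·(7/30) + 7·(14/9) + 2·(-14/15) + (-68)·(7/45) + (-1763)·(-1/90) = 8

8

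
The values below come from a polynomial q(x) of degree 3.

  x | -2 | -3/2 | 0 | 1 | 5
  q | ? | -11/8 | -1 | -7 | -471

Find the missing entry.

The 4 known values determine q uniquely (degree ≤ 3).
L_0(-2) = (-2)·(-3)·(-7)/[(-3/2)·(-5/2)·(-13/2)] = 112/65
L_1(-2) = (-1/2)·(-3)·(-7)/[(3/2)·(-1)·(-5)] = -7/5
L_2(-2) = (-1/2)·(-2)·(-7)/[(5/2)·(1)·(-4)] = 7/10
L_3(-2) = (-1/2)·(-2)·(-3)/[(13/2)·(5)·(4)] = -3/130
Sum: (-11/8)·(112/65) + (-1)·(-7/5) + (-7)·(7/10) + (-471)·(-3/130) = 5

5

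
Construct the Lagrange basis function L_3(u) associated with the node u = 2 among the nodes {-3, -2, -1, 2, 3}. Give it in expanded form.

L_3(u) = (u + 3)(u + 2)(u + 1)(u - 3) / [(5)·(4)·(3)·(-1)]
       = (u^4 + 3u^3 - 7u^2 - 27u - 18) / (-60)

L_3(u) = -(1/60)u^4 - (1/20)u^3 + (7/60)u^2 + (9/20)u + 3/10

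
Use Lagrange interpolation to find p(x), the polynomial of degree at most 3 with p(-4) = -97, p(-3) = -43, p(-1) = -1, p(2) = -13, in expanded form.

p(x) = x^3 - 3x^2 - 4x - 1

Build the Lagrange basis polynomials:
L_0(x) = (x + 3)(x + 1)(x - 2) / [-18] = -(1/18)x^3 - (1/9)x^2 + (5/18)x + 1/3
L_1(x) = (x + 4)(x + 1)(x - 2) / [10] = (1/10)x^3 + (3/10)x^2 - (3/5)x - 4/5
L_2(x) = (x + 4)(x + 3)(x - 2) / [-18] = -(1/18)x^3 - (5/18)x^2 + (1/9)x + 4/3
L_3(x) = (x + 4)(x + 3)(x + 1) / [90] = (1/90)x^3 + (4/45)x^2 + (19/90)x + 2/15
p(x) = (-97)·L_0 + (-43)·L_1 + (-1)·L_2 + (-13)·L_3
  (-97)·L_0(x) = (97/18)x^3 + (97/9)x^2 - (485/18)x - 97/3
  (-43)·L_1(x) = -(43/10)x^3 - (129/10)x^2 + (129/5)x + 172/5
  (-1)·L_2(x) = (1/18)x^3 + (5/18)x^2 - (1/9)x - 4/3
  (-13)·L_3(x) = -(13/90)x^3 - (52/45)x^2 - (247/90)x - 26/15
Adding term by term: x^3 - 3x^2 - 4x - 1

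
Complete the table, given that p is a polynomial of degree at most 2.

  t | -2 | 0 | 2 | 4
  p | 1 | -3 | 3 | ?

19

The 3 known values determine p uniquely (degree ≤ 2).
L_0(4) = (4)·(2)/[(-2)·(-4)] = 1
L_1(4) = (6)·(2)/[(2)·(-2)] = -3
L_2(4) = (6)·(4)/[(4)·(2)] = 3
Sum: 1·(1) + (-3)·(-3) + 3·(3) = 19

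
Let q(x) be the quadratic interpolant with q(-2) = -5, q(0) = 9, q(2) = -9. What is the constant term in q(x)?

Build the Lagrange basis polynomials:
L_0(x) = x(x - 2) / [8] = (1/8)x^2 - (1/4)x
L_1(x) = (x + 2)(x - 2) / [-4] = -(1/4)x^2 + 1
L_2(x) = (x + 2)x / [8] = (1/8)x^2 + (1/4)x
q(x) = (-5)·L_0 + 9·L_1 + (-9)·L_2
Only the constant term is needed; take it from each L_i and combine:
(-5)·(0) + 9·(1) + (-9)·(0) = 9

9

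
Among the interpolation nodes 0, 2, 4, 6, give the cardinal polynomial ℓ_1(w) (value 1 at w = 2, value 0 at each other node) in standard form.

ℓ_1(w) = w(w - 4)(w - 6) / [(2)·(-2)·(-4)]
       = (w^3 - 10w^2 + 24w) / (16)

ℓ_1(w) = (1/16)w^3 - (5/8)w^2 + (3/2)w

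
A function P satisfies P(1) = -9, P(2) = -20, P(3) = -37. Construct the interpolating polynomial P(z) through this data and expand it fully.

Newton's divided differences:
P[1,2] = (-20 - (-9)) / (2 - 1) = -11
P[2,3] = (-37 - (-20)) / (3 - 2) = -17
P[1,2,3] = (-17 - (-11)) / (3 - 1) = -3
P(z) = -9 + (-11)·(z - 1) + (-3)·(z - 1)(z - 2)
Expanding: P(z) = -3z^2 - 2z - 4

P(z) = -3z^2 - 2z - 4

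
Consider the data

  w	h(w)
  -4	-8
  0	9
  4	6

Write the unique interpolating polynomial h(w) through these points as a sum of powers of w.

Newton's divided differences:
h[-4,0] = (9 - (-8)) / (0 - (-4)) = 17/4
h[0,4] = (6 - 9) / (4 - 0) = -3/4
h[-4,0,4] = (-3/4 - 17/4) / (4 - (-4)) = -5/8
h(w) = -8 + (17/4)·(w + 4) + (-5/8)·(w + 4)w
Expanding: h(w) = -(5/8)w^2 + (7/4)w + 9

h(w) = -(5/8)w^2 + (7/4)w + 9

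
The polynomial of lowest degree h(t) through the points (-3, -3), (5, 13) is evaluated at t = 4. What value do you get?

11

L_0(4) = (-1)/[(-8)] = 1/8
L_1(4) = (7)/[(8)] = 7/8
Sum: (-3)·(1/8) + 13·(7/8) = 11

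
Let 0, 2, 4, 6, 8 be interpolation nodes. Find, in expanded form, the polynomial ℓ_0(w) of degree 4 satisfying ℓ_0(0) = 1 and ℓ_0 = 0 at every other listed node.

ℓ_0(w) = (1/384)w^4 - (5/96)w^3 + (35/96)w^2 - (25/24)w + 1

ℓ_0(w) = (w - 2)(w - 4)(w - 6)(w - 8) / [(-2)·(-4)·(-6)·(-8)]
       = (w^4 - 20w^3 + 140w^2 - 400w + 384) / (384)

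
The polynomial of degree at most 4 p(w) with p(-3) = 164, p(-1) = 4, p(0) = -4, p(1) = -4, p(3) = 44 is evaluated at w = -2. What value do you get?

44

Using Newton's divided-difference form:
p[-3,-1] = (4 - 164) / (-1 - (-3)) = -80
p[-1,0] = (-4 - 4) / (0 - (-1)) = -8
p[0,1] = (-4 - (-4)) / (1 - 0) = 0
p[1,3] = (44 - (-4)) / (3 - 1) = 24
p[-3,-1,0] = (-8 - (-80)) / (0 - (-3)) = 24
p[-1,0,1] = (0 - (-8)) / (1 - (-1)) = 4
p[0,1,3] = (24 - 0) / (3 - 0) = 8
p[-3,-1,0,1] = (4 - 24) / (1 - (-3)) = -5
p[-1,0,1,3] = (8 - 4) / (3 - (-1)) = 1
p[-3,-1,0,1,3] = (1 - (-5)) / (3 - (-3)) = 1
p(-2) = 164 + (-80)·(1) + 24·(1)·(-1) + (-5)·(1)·(-1)·(-2) + 1·(1)·(-1)·(-2)·(-3) = 44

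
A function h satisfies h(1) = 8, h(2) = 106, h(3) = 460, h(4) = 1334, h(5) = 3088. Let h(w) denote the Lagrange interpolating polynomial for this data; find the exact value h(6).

Evaluate each Lagrange basis at w = 6:
L_0(6) = (4)·(3)·(2)·(1)/[(-1)·(-2)·(-3)·(-4)] = 1
L_1(6) = (5)·(3)·(2)·(1)/[(1)·(-1)·(-2)·(-3)] = -5
L_2(6) = (5)·(4)·(2)·(1)/[(2)·(1)·(-1)·(-2)] = 10
L_3(6) = (5)·(4)·(3)·(1)/[(3)·(2)·(1)·(-1)] = -10
L_4(6) = (5)·(4)·(3)·(2)/[(4)·(3)·(2)·(1)] = 5
Sum: 8·(1) + 106·(-5) + 460·(10) + 1334·(-10) + 3088·(5) = 6178

6178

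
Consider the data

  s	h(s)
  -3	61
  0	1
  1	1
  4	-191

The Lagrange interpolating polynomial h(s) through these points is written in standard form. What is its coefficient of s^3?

-3

Build the Lagrange basis polynomials:
L_0(s) = s(s - 1)(s - 4) / [-84] = -(1/84)s^3 + (5/84)s^2 - (1/21)s
L_1(s) = (s + 3)(s - 1)(s - 4) / [12] = (1/12)s^3 - (1/6)s^2 - (11/12)s + 1
L_2(s) = (s + 3)s(s - 4) / [-12] = -(1/12)s^3 + (1/12)s^2 + s
L_3(s) = (s + 3)s(s - 1) / [84] = (1/84)s^3 + (1/42)s^2 - (1/28)s
h(s) = 61·L_0 + 1·L_1 + 1·L_2 + (-191)·L_3
Only the coefficient of s^3 is needed; take it from each L_i and combine:
61·(-1/84) + 1·(1/12) + 1·(-1/12) + (-191)·(1/84) = -3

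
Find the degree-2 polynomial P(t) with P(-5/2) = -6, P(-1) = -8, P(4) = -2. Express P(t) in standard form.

Build the Lagrange basis polynomials:
L_0(t) = (t + 1)(t - 4) / [39/4] = (4/39)t^2 - (4/13)t - 16/39
L_1(t) = (t + 5/2)(t - 4) / [-15/2] = -(2/15)t^2 + (1/5)t + 4/3
L_2(t) = (t + 5/2)(t + 1) / [65/2] = (2/65)t^2 + (7/65)t + 1/13
P(t) = (-6)·L_0 + (-8)·L_1 + (-2)·L_2
  (-6)·L_0(t) = -(8/13)t^2 + (24/13)t + 32/13
  (-8)·L_1(t) = (16/15)t^2 - (8/5)t - 32/3
  (-2)·L_2(t) = -(4/65)t^2 - (14/65)t - 2/13
Adding term by term: (76/195)t^2 + (2/65)t - 326/39

P(t) = (76/195)t^2 + (2/65)t - 326/39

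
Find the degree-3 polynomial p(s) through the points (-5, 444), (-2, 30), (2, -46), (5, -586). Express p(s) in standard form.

p(s) = -4s^3 - 3s^2 - 3s + 4

L_0(s) = (s + 2)(s - 2)(s - 5) / [-210] = -(1/210)s^3 + (1/42)s^2 + (2/105)s - 2/21
L_1(s) = (s + 5)(s - 2)(s - 5) / [84] = (1/84)s^3 - (1/42)s^2 - (25/84)s + 25/42
L_2(s) = (s + 5)(s + 2)(s - 5) / [-84] = -(1/84)s^3 - (1/42)s^2 + (25/84)s + 25/42
L_3(s) = (s + 5)(s + 2)(s - 2) / [210] = (1/210)s^3 + (1/42)s^2 - (2/105)s - 2/21
p(s) = 444·L_0 + 30·L_1 + (-46)·L_2 + (-586)·L_3
  444·L_0(s) = -(74/35)s^3 + (74/7)s^2 + (296/35)s - 296/7
  30·L_1(s) = (5/14)s^3 - (5/7)s^2 - (125/14)s + 125/7
  (-46)·L_2(s) = (23/42)s^3 + (23/21)s^2 - (575/42)s - 575/21
  (-586)·L_3(s) = -(293/105)s^3 - (293/21)s^2 + (1172/105)s + 1172/21
Adding term by term: -4s^3 - 3s^2 - 3s + 4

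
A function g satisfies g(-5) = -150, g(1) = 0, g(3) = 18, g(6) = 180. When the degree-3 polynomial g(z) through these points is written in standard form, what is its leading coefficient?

1

The leading coefficient equals the top divided difference g[-5,1,3,6].
g[-5,1] = (0 - (-150)) / (1 - (-5)) = 25
g[1,3] = (18 - 0) / (3 - 1) = 9
g[3,6] = (180 - 18) / (6 - 3) = 54
g[-5,1,3] = (9 - 25) / (3 - (-5)) = -2
g[1,3,6] = (54 - 9) / (6 - 1) = 9
g[-5,1,3,6] = (9 - (-2)) / (6 - (-5)) = 1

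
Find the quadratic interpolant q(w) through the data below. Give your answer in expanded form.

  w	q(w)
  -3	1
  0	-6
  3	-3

q(w) = (5/9)w^2 - (2/3)w - 6

Newton's divided differences:
q[-3,0] = (-6 - 1) / (0 - (-3)) = -7/3
q[0,3] = (-3 - (-6)) / (3 - 0) = 1
q[-3,0,3] = (1 - (-7/3)) / (3 - (-3)) = 5/9
q(w) = 1 + (-7/3)·(w + 3) + (5/9)·(w + 3)w
Expanding: q(w) = (5/9)w^2 - (2/3)w - 6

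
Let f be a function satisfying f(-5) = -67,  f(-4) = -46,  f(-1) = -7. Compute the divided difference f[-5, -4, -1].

f[-5,-4] = (-46 - (-67)) / (-4 - (-5)) = 21
f[-4,-1] = (-7 - (-46)) / (-1 - (-4)) = 13
f[-5,-4,-1] = (13 - 21) / (-1 - (-5)) = -2

-2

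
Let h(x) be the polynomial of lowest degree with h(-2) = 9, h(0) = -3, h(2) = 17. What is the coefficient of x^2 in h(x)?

4

L_0(x) = x(x - 2) / [8] = (1/8)x^2 - (1/4)x
L_1(x) = (x + 2)(x - 2) / [-4] = -(1/4)x^2 + 1
L_2(x) = (x + 2)x / [8] = (1/8)x^2 + (1/4)x
h(x) = 9·L_0 + (-3)·L_1 + 17·L_2
Only the coefficient of x^2 is needed; take it from each L_i and combine:
9·(1/8) + (-3)·(-1/4) + 17·(1/8) = 4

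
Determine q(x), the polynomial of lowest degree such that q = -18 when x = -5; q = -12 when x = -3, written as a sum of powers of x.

q(x) = 3x - 3

Build the Lagrange basis polynomials:
L_0(x) = (x + 3) / [-2] = -(1/2)x - 3/2
L_1(x) = (x + 5) / [2] = (1/2)x + 5/2
q(x) = (-18)·L_0 + (-12)·L_1
  (-18)·L_0(x) = 9x + 27
  (-12)·L_1(x) = -6x - 30
Adding term by term: 3x - 3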